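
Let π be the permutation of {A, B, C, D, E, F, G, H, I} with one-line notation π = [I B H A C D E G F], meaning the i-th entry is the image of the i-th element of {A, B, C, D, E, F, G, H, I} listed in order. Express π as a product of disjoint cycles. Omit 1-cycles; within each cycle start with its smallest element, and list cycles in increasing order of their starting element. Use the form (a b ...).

(A I F D)(C H G E)

Start at A and follow images: A → I → F → D → A, giving the cycle (A I F D).
Continuing from each remaining unvisited element yields (A I F D)(C H G E).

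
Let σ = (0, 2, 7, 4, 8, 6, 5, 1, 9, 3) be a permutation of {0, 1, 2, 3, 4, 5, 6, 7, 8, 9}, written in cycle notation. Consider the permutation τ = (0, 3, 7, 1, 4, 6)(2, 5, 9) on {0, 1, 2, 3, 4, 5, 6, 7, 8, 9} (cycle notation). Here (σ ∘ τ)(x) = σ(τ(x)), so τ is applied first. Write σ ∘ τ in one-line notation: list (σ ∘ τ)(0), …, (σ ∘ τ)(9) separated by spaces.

Chase each element through τ then σ: 0 → 3 → 0; 1 → 4 → 8; 2 → 5 → 1; 3 → 7 → 4; 4 → 6 → 5; 5 → 9 → 3; 6 → 0 → 2; 7 → 1 → 9; 8 → 8 → 6; 9 → 2 → 7.
Collecting the images, σ ∘ τ = [0 8 1 4 5 3 2 9 6 7].

0 8 1 4 5 3 2 9 6 7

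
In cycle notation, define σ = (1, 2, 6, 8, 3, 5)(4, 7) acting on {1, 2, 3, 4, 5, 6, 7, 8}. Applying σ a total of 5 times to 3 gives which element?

3 lies in the 6-cycle (1, 2, 6, 8, 3, 5).
Stepping 5 places around the cycle: 3 → 5 → 1 → 2 → 6 → 8.

8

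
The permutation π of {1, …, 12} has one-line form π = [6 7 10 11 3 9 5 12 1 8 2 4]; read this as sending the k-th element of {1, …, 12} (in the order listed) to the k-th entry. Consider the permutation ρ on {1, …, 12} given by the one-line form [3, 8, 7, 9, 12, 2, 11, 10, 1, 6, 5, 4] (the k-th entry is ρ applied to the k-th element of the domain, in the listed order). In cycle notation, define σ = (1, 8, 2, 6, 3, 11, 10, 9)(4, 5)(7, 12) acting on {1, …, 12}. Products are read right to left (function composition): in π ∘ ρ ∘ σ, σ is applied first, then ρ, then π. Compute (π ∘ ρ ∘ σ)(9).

10

Chase 9: σ(9) = 1; ρ(1) = 3; π(3) = 10. Hence (π ∘ ρ ∘ σ)(9) = 10.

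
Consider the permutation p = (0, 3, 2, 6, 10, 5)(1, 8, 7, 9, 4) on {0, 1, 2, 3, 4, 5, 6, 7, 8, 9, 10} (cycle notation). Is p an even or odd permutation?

The cycle lengths are 6, 5.
A cycle is odd iff its length is even; p has 1 even-length cycle, so sgn(p) = (−1)^1 and p is odd.

odd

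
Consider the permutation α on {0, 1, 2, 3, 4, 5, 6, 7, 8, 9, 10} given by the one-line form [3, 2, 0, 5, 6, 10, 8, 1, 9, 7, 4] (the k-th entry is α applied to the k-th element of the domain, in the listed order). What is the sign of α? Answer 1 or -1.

In disjoint-cycle form the cycle lengths are 11.
A cycle is odd iff its length is even; α has 0 even-length cycles, so sgn(α) = (−1)^0 and α is even.

1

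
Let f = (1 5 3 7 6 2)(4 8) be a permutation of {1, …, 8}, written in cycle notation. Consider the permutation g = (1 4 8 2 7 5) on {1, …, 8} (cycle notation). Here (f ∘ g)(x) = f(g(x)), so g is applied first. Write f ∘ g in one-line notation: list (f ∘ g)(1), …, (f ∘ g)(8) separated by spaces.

For each element, apply g then f: 1 → 4 → 8; 2 → 7 → 6; 3 → 3 → 7; 4 → 8 → 4; 5 → 1 → 5; 6 → 6 → 2; 7 → 5 → 3; 8 → 2 → 1.
So f ∘ g in one-line form is 8 6 7 4 5 2 3 1.

8 6 7 4 5 2 3 1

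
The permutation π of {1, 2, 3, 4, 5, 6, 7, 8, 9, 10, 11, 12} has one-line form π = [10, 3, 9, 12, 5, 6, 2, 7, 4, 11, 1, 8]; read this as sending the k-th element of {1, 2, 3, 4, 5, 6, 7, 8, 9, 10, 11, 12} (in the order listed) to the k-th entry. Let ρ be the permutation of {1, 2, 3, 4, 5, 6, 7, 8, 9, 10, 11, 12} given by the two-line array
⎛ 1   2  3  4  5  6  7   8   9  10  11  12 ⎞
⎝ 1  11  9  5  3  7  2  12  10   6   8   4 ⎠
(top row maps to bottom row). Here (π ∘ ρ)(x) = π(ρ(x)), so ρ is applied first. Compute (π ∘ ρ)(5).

9

ρ(5) = 3, then π(3) = 9; composing gives (π ∘ ρ)(5) = 9.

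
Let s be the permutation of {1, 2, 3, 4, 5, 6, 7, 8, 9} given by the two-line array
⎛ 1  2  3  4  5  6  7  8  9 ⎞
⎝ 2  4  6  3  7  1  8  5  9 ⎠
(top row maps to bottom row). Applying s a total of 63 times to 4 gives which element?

1

Tracing 4 → 3 → … returns to 4 after 5 steps, so 4 lies in a 5-cycle (1, 2, 4, 3, 6).
Since the cycle has length 5, s^63 acts on it the same as s^3 (63 mod 5 = 3).
Advancing 3 steps from 4: 4 → 3 → 6 → 1.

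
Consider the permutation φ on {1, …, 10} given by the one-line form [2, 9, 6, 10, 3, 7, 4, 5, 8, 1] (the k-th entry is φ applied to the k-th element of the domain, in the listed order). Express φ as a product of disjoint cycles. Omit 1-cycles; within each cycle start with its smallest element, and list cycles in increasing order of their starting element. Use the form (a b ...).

(1 2 9 8 5 3 6 7 4 10)

From 1: 1 → 2 → 9 → 8 → 5 → 3 → 6 → 7 → 4 → 10 → 1, closing the cycle (1 2 9 8 5 3 6 7 4 10).
Continuing from each remaining unvisited element yields (1 2 9 8 5 3 6 7 4 10).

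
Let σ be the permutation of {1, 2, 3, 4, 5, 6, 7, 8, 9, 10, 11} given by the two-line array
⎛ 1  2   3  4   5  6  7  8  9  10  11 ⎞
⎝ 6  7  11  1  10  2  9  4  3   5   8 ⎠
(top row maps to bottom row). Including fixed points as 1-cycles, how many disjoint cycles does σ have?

The cycle decomposition is (1, 6, 2, 7, 9, 3, 11, 8, 4)(5, 10), which has 2 cycles (counting 1-cycles).

2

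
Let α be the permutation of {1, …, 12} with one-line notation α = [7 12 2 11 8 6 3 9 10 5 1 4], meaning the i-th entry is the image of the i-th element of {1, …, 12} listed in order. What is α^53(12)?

7

Tracing 12 → 4 → … returns to 12 after 7 steps, so 12 lies in a 7-cycle (1 7 3 2 12 4 11).
On a 7-cycle, α^7 is the identity, so α^53 = α^4 there (53 ≡ 4 mod 7).
Advancing 4 steps from 12: 12 → 4 → 11 → 1 → 7.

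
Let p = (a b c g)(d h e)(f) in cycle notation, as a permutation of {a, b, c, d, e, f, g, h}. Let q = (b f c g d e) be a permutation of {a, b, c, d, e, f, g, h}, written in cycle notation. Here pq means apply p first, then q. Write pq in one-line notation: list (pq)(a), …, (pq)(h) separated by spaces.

Chase each element through p then q: a → b → f; b → c → g; c → g → d; d → h → h; e → d → e; f → f → c; g → a → a; h → e → b.
Collecting the images, pq = [f g d h e c a b].

f g d h e c a b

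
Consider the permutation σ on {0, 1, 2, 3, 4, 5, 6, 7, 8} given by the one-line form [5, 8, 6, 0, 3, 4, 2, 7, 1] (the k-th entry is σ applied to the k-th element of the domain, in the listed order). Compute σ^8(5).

5

Tracing 5 → 4 → … returns to 5 after 4 steps, so 5 lies in a 4-cycle (0, 5, 4, 3).
Powers repeat with period 4 on this cycle, and 8 mod 4 = 0, so σ^8(5) = σ^0(5).
So σ^8(5) = 5.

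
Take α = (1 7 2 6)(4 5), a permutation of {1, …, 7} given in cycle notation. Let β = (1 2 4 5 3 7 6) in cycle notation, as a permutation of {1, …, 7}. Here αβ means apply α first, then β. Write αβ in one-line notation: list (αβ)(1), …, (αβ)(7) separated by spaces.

6 1 7 3 5 2 4

Chase each element through α then β: 1 → 7 → 6; 2 → 6 → 1; 3 → 3 → 7; 4 → 5 → 3; 5 → 4 → 5; 6 → 1 → 2; 7 → 2 → 4.
So αβ in one-line form is 6 1 7 3 5 2 4.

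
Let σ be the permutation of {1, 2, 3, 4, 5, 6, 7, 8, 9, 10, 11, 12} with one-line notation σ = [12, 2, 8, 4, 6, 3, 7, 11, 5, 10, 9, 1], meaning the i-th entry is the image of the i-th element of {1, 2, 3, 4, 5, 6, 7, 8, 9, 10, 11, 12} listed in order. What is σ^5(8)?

Tracing 8 → 11 → … returns to 8 after 6 steps, so 8 lies in a 6-cycle (3 8 11 9 5 6).
Stepping 5 places around the cycle: 8 → 11 → 9 → 5 → 6 → 3.

3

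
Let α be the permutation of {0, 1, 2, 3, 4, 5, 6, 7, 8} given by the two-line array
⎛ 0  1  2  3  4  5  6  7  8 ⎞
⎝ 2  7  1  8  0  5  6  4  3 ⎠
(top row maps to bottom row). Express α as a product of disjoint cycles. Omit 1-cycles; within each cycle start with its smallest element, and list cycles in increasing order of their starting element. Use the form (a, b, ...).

(0, 2, 1, 7, 4)(3, 8)

Iterating α from 0 gives 0 → 2 → 1 → 7 → 4 → 0; that is the 5-cycle (0, 2, 1, 7, 4).
Continuing from each remaining unvisited element yields (0, 2, 1, 7, 4)(3, 8).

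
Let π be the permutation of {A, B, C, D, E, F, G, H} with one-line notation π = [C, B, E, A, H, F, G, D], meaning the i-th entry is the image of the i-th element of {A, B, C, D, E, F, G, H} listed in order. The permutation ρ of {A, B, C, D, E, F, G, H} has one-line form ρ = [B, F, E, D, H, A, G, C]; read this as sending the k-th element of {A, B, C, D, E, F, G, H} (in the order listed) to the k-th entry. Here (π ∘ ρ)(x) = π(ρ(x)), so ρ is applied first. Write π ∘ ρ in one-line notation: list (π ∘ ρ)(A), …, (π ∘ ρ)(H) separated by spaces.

B F H A D C G E

Chase each element through ρ then π: A → B → B; B → F → F; C → E → H; D → D → A; E → H → D; F → A → C; G → G → G; H → C → E.
So π ∘ ρ in one-line form is B F H A D C G E.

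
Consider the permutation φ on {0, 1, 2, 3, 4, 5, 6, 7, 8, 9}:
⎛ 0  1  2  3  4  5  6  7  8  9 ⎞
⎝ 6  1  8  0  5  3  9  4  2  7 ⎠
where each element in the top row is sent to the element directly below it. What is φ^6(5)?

4

Tracing 5 → 3 → … returns to 5 after 7 steps, so 5 lies in a 7-cycle (0 6 9 7 4 5 3).
Advancing 6 steps from 5: 5 → 3 → 0 → 6 → 9 → 7 → 4.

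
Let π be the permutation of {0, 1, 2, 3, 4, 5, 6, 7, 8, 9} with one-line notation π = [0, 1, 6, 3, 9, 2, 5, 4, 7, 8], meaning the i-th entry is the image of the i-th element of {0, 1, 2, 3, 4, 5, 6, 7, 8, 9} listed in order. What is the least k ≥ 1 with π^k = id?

The disjoint-cycle form of π has cycle lengths 4, 3, 1, 1, 1.
The order is lcm(4, 3) = 12.

12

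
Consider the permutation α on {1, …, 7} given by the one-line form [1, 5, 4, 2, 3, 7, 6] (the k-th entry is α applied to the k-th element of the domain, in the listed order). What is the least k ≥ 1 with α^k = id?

4

Writing α as disjoint cycles, the cycle lengths are 4, 2, 1.
The order is lcm(4, 2) = 4.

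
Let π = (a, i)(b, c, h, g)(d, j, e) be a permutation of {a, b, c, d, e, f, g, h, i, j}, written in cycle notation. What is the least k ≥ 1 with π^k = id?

The cycle type of π is (4, 3, 2, 1).
Since disjoint cycles commute, ord(π) = lcm(4, 3, 2) = 12.

12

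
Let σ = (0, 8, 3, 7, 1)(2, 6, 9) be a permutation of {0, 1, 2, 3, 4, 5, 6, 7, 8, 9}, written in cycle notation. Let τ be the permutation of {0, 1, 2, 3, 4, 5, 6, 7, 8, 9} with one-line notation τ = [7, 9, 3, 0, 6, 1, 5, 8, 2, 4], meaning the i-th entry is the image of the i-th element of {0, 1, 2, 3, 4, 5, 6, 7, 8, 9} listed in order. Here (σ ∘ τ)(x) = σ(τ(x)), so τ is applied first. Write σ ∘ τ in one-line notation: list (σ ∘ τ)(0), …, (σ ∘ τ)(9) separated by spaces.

1 2 7 8 9 0 5 3 6 4

Chase each element through τ then σ: 0 → 7 → 1; 1 → 9 → 2; 2 → 3 → 7; 3 → 0 → 8; 4 → 6 → 9; 5 → 1 → 0; 6 → 5 → 5; 7 → 8 → 3; 8 → 2 → 6; 9 → 4 → 4.
So σ ∘ τ in one-line form is 1 2 7 8 9 0 5 3 6 4.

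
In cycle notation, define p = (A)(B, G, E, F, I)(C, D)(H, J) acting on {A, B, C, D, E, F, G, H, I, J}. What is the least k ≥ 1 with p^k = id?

The cycle type of p is (5, 2, 2, 1).
The order is lcm(5, 2, 2) = 10.

10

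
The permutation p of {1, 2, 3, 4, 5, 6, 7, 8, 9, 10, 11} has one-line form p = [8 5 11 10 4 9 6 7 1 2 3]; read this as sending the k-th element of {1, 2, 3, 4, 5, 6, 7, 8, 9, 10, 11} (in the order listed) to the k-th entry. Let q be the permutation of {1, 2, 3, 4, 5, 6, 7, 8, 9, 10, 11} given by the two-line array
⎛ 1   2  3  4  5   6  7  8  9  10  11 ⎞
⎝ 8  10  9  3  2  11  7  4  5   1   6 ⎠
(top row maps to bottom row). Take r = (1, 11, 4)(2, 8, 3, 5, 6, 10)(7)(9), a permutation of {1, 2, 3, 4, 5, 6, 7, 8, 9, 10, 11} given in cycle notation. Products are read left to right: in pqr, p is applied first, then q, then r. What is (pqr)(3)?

10

Chase 3: p(3) = 11; q(11) = 6; r(6) = 10. Hence (pqr)(3) = 10.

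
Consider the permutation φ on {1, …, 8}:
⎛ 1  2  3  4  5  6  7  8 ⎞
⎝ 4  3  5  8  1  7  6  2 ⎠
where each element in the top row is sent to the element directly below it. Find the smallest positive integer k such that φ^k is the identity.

6

The disjoint-cycle form of φ has cycle lengths 6, 2.
Since disjoint cycles commute, ord(φ) = lcm(6, 2) = 6.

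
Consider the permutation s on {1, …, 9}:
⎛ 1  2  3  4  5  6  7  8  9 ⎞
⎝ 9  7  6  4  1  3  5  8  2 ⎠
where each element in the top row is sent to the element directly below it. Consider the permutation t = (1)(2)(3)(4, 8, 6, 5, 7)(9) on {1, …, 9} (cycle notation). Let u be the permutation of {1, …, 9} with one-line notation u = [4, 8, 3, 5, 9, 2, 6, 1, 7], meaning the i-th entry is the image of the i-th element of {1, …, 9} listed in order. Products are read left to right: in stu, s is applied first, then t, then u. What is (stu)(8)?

Chase 8: s(8) = 8; t(8) = 6; u(6) = 2. Hence (stu)(8) = 2.

2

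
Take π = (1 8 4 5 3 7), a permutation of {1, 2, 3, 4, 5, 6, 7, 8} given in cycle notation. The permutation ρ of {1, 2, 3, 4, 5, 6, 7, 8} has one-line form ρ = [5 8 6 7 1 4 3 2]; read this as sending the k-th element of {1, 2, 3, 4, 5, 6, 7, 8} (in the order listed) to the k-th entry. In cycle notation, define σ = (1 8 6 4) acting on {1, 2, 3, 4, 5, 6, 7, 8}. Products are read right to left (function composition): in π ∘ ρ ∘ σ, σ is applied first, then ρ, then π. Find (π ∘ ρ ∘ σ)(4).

3

Apply the permutations in order: σ(4) = 1, then ρ(1) = 5, then π(5) = 3. So (π ∘ ρ ∘ σ)(4) = 3.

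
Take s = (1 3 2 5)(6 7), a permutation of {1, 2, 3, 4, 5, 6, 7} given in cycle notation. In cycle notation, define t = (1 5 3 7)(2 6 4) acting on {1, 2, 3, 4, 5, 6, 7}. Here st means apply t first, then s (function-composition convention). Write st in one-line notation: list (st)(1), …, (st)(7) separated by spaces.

1 7 6 5 2 4 3

Chase each element through t then s: 1 → 5 → 1; 2 → 6 → 7; 3 → 7 → 6; 4 → 2 → 5; 5 → 3 → 2; 6 → 4 → 4; 7 → 1 → 3.
So st in one-line form is 1 7 6 5 2 4 3.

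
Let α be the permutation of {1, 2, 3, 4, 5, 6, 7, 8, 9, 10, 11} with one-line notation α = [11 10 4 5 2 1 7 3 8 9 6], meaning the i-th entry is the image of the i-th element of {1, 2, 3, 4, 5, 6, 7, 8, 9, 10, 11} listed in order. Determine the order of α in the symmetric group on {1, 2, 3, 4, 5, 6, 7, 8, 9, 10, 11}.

Writing α as disjoint cycles, the cycle lengths are 7, 3, 1.
Since disjoint cycles commute, ord(α) = lcm(7, 3) = 21.

21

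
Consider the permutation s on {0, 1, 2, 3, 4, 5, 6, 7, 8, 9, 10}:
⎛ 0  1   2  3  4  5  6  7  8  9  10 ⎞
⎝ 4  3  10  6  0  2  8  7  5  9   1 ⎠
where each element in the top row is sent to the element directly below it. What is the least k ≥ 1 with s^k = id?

14

Writing s as disjoint cycles, the cycle lengths are 7, 2, 1, 1.
The order is lcm(7, 2) = 14.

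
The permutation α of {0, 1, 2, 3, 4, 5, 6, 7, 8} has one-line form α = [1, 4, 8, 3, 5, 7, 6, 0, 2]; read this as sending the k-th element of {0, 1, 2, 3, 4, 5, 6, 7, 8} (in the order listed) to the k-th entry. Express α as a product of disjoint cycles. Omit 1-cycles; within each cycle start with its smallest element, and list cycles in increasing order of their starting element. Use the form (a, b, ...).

Iterating α from 0 gives 0 → 1 → 4 → 5 → 7 → 0; that is the 5-cycle (0, 1, 4, 5, 7).
Repeating from the next unused element and collecting all non-trivial cycles gives (0, 1, 4, 5, 7)(2, 8).

(0, 1, 4, 5, 7)(2, 8)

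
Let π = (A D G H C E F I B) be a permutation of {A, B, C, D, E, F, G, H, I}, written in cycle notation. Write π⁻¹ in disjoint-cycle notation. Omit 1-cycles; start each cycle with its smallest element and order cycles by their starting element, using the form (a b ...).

(A B I F E C H G D)

Inverting a permutation written in cycle notation just reverses the order within every cycle.
Reversing each cycle of π and rotating so the smallest element leads gives (A B I F E C H G D).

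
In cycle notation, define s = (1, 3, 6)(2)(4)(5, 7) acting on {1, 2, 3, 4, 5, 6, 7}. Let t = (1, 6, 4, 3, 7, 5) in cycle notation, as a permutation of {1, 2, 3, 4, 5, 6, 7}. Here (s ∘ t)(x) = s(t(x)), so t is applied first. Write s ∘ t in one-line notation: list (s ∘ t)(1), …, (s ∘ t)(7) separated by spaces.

1 2 5 6 3 4 7

(s ∘ t)(x) = s(t(x)). Computing each image: s(t(1)) = s(6) = 1, s(t(2)) = s(2) = 2, s(t(3)) = s(7) = 5, s(t(4)) = s(3) = 6, s(t(5)) = s(1) = 3, s(t(6)) = s(4) = 4, s(t(7)) = s(5) = 7.
Hence s ∘ t = [1 2 5 6 3 4 7].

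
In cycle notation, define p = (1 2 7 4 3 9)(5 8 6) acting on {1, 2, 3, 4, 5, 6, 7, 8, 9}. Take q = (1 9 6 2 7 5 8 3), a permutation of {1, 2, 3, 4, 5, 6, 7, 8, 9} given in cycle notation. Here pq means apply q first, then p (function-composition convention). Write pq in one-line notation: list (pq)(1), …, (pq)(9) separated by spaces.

1 4 2 3 6 7 8 9 5

(pq)(x) = p(q(x)). Computing each image: p(q(1)) = p(9) = 1, p(q(2)) = p(7) = 4, p(q(3)) = p(1) = 2, p(q(4)) = p(4) = 3, p(q(5)) = p(8) = 6, p(q(6)) = p(2) = 7, p(q(7)) = p(5) = 8, p(q(8)) = p(3) = 9, p(q(9)) = p(6) = 5.
Hence pq = [1 4 2 3 6 7 8 9 5].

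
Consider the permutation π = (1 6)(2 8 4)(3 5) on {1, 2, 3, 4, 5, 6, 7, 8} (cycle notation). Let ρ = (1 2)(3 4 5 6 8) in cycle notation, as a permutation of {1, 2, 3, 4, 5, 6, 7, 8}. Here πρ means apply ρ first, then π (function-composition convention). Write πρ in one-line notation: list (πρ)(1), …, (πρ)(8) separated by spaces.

For each element, apply ρ then π: 1 → 2 → 8; 2 → 1 → 6; 3 → 4 → 2; 4 → 5 → 3; 5 → 6 → 1; 6 → 8 → 4; 7 → 7 → 7; 8 → 3 → 5.
So πρ in one-line form is 8 6 2 3 1 4 7 5.

8 6 2 3 1 4 7 5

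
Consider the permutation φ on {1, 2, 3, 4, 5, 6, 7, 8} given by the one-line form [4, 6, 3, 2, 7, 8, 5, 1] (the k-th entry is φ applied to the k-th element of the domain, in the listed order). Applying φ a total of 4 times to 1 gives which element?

Tracing 1 → 4 → … returns to 1 after 5 steps, so 1 lies in a 5-cycle (1, 4, 2, 6, 8).
Advancing 4 steps from 1: 1 → 4 → 2 → 6 → 8.

8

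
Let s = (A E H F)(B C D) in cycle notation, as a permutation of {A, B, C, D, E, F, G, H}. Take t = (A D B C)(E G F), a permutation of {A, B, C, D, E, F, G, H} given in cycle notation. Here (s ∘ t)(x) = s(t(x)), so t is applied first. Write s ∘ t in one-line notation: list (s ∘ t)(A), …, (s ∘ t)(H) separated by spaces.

B D E C G H A F

Chase each element through t then s: A → D → B; B → C → D; C → A → E; D → B → C; E → G → G; F → E → H; G → F → A; H → H → F.
Collecting the images, s ∘ t = [B D E C G H A F].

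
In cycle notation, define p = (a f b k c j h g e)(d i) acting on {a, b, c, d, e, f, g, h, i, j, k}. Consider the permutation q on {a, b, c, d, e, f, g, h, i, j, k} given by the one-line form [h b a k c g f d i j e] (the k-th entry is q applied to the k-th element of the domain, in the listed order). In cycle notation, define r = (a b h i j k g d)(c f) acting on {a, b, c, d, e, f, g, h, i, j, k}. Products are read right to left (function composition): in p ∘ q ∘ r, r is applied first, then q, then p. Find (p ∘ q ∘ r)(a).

Chase a: r(a) = b; q(b) = b; p(b) = k. Hence (p ∘ q ∘ r)(a) = k.

k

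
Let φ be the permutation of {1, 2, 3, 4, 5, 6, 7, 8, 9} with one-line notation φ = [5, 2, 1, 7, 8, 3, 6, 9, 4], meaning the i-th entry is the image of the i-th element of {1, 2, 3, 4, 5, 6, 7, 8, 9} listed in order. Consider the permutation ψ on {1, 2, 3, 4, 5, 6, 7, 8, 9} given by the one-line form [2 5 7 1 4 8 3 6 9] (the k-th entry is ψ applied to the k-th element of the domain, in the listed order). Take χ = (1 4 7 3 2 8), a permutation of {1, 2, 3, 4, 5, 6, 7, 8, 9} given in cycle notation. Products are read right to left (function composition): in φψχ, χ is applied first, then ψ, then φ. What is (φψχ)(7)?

Chase 7: χ(7) = 3; ψ(3) = 7; φ(7) = 6. Hence (φψχ)(7) = 6.

6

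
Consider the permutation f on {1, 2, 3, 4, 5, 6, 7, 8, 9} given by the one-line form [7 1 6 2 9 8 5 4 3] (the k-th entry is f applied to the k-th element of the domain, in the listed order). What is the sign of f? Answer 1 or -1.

In disjoint-cycle form the cycle lengths are 9.
A cycle is odd iff its length is even; f has 0 even-length cycles, so sgn(f) = (−1)^0 and f is even.

1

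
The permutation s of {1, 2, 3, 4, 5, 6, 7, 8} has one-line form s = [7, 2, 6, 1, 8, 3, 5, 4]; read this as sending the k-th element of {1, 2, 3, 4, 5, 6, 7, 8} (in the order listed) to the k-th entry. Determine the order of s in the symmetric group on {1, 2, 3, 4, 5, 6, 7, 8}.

Decomposing into disjoint cycles gives cycle lengths 5, 2, 1.
The order of s is the least common multiple of its cycle lengths: lcm(5, 2) = 10.

10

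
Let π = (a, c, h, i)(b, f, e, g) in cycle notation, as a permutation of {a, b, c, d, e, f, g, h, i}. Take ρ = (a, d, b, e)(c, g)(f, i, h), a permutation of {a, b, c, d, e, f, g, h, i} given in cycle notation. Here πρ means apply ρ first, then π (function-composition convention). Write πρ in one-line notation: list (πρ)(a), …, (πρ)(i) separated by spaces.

(πρ)(x) = π(ρ(x)). Computing each image: π(ρ(a)) = π(d) = d, π(ρ(b)) = π(e) = g, π(ρ(c)) = π(g) = b, π(ρ(d)) = π(b) = f, π(ρ(e)) = π(a) = c, π(ρ(f)) = π(i) = a, π(ρ(g)) = π(c) = h, π(ρ(h)) = π(f) = e, π(ρ(i)) = π(h) = i.
Hence πρ = [d g b f c a h e i].

d g b f c a h e i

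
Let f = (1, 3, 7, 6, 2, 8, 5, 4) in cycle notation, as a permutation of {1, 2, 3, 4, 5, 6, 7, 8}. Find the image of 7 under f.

Within (1, 3, 7, 6, 2, 8, 5, 4), 7 ↦ 6.

6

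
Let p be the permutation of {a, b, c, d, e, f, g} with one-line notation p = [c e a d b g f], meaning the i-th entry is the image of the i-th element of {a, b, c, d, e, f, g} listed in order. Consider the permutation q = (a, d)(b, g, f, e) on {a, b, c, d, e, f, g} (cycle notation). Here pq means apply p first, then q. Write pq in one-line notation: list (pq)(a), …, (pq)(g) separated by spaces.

(pq)(x) = q(p(x)). Computing each image: q(p(a)) = q(c) = c, q(p(b)) = q(e) = b, q(p(c)) = q(a) = d, q(p(d)) = q(d) = a, q(p(e)) = q(b) = g, q(p(f)) = q(g) = f, q(p(g)) = q(f) = e.
Hence pq = [c b d a g f e].

c b d a g f e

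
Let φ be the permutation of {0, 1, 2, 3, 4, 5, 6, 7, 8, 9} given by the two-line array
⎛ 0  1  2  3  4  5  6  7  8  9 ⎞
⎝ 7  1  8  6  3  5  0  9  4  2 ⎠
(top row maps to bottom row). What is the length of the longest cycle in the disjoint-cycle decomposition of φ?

Decomposing into disjoint cycles gives (0, 7, 9, 2, 8, 4, 3, 6); the longest has length 8.

8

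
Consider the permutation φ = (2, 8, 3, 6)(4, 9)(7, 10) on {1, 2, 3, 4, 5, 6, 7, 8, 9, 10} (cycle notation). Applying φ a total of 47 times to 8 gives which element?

8 lies in the 4-cycle (2, 8, 3, 6).
Since the cycle has length 4, φ^47 acts on it the same as φ^3 (47 mod 4 = 3).
Advancing 3 steps from 8: 8 → 3 → 6 → 2.

2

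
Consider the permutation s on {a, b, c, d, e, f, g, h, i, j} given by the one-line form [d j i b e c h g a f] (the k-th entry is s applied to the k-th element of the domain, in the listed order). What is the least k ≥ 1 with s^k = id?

Decomposing into disjoint cycles gives cycle lengths 7, 2, 1.
Since disjoint cycles commute, ord(s) = lcm(7, 2) = 14.

14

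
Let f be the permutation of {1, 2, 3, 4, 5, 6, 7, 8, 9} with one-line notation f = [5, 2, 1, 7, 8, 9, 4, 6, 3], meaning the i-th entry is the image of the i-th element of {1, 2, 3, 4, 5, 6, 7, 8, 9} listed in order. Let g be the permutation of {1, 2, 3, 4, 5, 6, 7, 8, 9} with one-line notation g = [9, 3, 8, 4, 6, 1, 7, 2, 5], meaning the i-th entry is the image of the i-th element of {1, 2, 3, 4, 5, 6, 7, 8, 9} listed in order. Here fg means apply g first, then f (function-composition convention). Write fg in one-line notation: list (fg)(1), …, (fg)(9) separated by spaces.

3 1 6 7 9 5 4 2 8

(fg)(x) = f(g(x)). Computing each image: f(g(1)) = f(9) = 3, f(g(2)) = f(3) = 1, f(g(3)) = f(8) = 6, f(g(4)) = f(4) = 7, f(g(5)) = f(6) = 9, f(g(6)) = f(1) = 5, f(g(7)) = f(7) = 4, f(g(8)) = f(2) = 2, f(g(9)) = f(5) = 8.
Hence fg = [3 1 6 7 9 5 4 2 8].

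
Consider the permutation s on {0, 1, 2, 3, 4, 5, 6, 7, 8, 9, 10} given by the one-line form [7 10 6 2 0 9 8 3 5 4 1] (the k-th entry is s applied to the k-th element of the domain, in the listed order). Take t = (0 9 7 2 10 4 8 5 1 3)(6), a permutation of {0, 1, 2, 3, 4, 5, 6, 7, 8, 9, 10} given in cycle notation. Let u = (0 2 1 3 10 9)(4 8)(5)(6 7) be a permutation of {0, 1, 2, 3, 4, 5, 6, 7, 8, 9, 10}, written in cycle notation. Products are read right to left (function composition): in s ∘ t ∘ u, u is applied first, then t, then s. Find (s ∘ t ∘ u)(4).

9

(s ∘ t ∘ u)(4) = s(t(u(4))). u(4) = 8, then t(8) = 5, then s(5) = 9, so the result is 9.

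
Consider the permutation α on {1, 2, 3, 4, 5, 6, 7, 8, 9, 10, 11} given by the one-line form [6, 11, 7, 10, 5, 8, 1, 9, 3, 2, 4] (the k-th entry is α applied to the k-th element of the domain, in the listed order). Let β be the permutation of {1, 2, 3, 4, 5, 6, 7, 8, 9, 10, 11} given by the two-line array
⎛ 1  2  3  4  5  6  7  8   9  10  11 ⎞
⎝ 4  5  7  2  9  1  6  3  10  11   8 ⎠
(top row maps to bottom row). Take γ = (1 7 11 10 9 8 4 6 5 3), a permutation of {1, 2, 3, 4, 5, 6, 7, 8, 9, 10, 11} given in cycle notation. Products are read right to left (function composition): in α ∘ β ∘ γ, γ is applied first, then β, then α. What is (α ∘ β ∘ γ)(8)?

11

Chase 8: γ(8) = 4; β(4) = 2; α(2) = 11. Hence (α ∘ β ∘ γ)(8) = 11.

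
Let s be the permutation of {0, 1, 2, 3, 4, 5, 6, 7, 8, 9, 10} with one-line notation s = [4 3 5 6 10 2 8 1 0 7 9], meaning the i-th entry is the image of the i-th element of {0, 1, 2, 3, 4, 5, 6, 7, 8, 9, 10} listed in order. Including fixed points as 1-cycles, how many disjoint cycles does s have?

2

The cycle decomposition is (0 4 10 9 7 1 3 6 8)(2 5), which has 2 cycles (counting 1-cycles).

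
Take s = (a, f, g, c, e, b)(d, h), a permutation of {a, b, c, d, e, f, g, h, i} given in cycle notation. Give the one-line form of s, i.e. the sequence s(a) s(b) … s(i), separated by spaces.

Image by image: a→f, b→a, c→e, d→h, e→b, f→g, g→c, h→d, i→i.
Listing these in domain order gives f a e h b g c d i.

f a e h b g c d i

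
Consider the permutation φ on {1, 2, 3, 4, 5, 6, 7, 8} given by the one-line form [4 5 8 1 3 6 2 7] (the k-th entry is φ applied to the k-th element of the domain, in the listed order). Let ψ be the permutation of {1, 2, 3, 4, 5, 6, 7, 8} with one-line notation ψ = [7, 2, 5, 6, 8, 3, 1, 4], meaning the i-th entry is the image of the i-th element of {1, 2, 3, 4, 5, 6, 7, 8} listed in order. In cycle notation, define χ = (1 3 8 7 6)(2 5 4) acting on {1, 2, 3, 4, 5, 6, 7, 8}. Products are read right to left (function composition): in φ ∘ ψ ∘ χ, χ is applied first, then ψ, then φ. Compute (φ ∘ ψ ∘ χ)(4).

5

Apply the permutations in order: χ(4) = 2, then ψ(2) = 2, then φ(2) = 5. So (φ ∘ ψ ∘ χ)(4) = 5.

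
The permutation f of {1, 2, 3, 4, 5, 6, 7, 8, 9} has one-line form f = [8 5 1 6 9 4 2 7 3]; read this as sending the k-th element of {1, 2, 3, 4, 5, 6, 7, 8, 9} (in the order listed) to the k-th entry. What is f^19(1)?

9

Tracing 1 → 8 → … returns to 1 after 7 steps, so 1 lies in a 7-cycle (1 8 7 2 5 9 3).
Since the cycle has length 7, f^19 acts on it the same as f^5 (19 mod 7 = 5).
Advancing 5 steps from 1: 1 → 8 → 7 → 2 → 5 → 9.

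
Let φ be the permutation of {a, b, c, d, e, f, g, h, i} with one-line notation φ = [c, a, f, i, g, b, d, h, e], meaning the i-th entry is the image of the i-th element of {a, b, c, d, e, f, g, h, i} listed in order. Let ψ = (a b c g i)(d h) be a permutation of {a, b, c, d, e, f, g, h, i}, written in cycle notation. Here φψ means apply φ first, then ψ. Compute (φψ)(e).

(φψ)(e) = ψ(φ(e)). φ(e) = g, then ψ(g) = i. So (φψ)(e) = i.

i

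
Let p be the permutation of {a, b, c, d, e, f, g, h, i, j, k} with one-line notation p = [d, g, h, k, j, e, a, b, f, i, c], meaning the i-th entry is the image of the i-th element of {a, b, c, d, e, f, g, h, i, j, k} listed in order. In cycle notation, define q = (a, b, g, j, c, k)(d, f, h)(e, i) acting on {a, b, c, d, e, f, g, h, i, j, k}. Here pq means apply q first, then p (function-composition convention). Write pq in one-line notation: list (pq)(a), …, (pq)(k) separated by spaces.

(pq)(x) = p(q(x)). Computing each image: p(q(a)) = p(b) = g, p(q(b)) = p(g) = a, p(q(c)) = p(k) = c, p(q(d)) = p(f) = e, p(q(e)) = p(i) = f, p(q(f)) = p(h) = b, p(q(g)) = p(j) = i, p(q(h)) = p(d) = k, p(q(i)) = p(e) = j, p(q(j)) = p(c) = h, p(q(k)) = p(a) = d.
Hence pq = [g a c e f b i k j h d].

g a c e f b i k j h d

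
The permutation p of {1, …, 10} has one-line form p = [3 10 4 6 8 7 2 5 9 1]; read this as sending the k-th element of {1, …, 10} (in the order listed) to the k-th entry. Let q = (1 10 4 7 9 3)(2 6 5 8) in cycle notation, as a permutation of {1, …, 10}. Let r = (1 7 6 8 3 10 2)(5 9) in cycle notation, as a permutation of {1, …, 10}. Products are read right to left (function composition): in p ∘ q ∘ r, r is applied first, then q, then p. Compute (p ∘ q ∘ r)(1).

9

(p ∘ q ∘ r)(1) = p(q(r(1))). r(1) = 7, then q(7) = 9, then p(9) = 9, so the result is 9.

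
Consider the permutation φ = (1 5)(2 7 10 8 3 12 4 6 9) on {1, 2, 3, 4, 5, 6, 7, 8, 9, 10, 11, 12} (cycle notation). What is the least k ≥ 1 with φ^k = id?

18

The disjoint cycles have lengths 9, 2, 1.
The order of φ is the least common multiple of its cycle lengths: lcm(9, 2) = 18.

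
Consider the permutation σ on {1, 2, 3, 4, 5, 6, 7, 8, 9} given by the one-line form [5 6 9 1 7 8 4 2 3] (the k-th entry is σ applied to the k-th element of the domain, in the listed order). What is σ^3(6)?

6

Tracing 6 → 8 → … returns to 6 after 3 steps, so 6 lies in a 3-cycle (2, 6, 8).
On a 3-cycle, σ^3 is the identity, so σ^3 = σ^0 there (3 ≡ 0 mod 3).
So σ^3(6) = 6.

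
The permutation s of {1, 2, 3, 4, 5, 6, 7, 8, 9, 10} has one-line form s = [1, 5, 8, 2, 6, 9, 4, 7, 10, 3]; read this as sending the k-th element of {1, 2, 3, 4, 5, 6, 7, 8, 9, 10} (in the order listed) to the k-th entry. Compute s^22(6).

8

Tracing 6 → 9 → … returns to 6 after 9 steps, so 6 lies in a 9-cycle (2 5 6 9 10 3 8 7 4).
On a 9-cycle, s^9 is the identity, so s^22 = s^4 there (22 ≡ 4 mod 9).
Stepping 4 places around the cycle: 6 → 9 → 10 → 3 → 8.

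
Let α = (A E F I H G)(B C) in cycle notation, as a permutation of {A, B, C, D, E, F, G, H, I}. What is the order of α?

6

The disjoint cycles have lengths 6, 2, 1.
Since disjoint cycles commute, ord(α) = lcm(6, 2) = 6.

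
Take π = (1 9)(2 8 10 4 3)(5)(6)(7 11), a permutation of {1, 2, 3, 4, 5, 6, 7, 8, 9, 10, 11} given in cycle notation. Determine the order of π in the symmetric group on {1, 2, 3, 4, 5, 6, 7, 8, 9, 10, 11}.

10

The cycle type of π is (5, 2, 2, 1, 1).
The order of π is the least common multiple of its cycle lengths: lcm(5, 2, 2) = 10.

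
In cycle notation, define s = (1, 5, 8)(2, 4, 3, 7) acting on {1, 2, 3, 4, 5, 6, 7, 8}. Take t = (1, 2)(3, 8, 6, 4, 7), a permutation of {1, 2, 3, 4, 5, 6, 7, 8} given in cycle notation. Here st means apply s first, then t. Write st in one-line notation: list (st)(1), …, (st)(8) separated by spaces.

5 7 3 8 6 4 1 2

For each element, apply s then t: 1 → 5 → 5; 2 → 4 → 7; 3 → 7 → 3; 4 → 3 → 8; 5 → 8 → 6; 6 → 6 → 4; 7 → 2 → 1; 8 → 1 → 2.
Collecting the images, st = [5 7 3 8 6 4 1 2].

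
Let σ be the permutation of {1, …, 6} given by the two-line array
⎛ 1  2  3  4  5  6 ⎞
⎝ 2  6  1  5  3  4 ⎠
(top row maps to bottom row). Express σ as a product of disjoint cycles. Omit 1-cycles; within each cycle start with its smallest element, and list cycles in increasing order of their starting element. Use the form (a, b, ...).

From 1: 1 → 2 → 6 → 4 → 5 → 3 → 1, closing the cycle (1, 2, 6, 4, 5, 3).
Repeating from the next unused element and collecting all non-trivial cycles gives (1, 2, 6, 4, 5, 3).

(1, 2, 6, 4, 5, 3)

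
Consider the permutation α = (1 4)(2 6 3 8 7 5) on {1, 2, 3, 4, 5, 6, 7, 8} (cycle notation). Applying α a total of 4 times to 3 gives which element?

2

3 lies in the 6-cycle (2 6 3 8 7 5).
Advancing 4 steps from 3: 3 → 8 → 7 → 5 → 2.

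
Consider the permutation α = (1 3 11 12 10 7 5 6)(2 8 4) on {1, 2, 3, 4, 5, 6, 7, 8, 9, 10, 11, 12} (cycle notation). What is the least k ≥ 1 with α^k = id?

The disjoint cycles have lengths 8, 3, 1.
Since disjoint cycles commute, ord(α) = lcm(8, 3) = 24.

24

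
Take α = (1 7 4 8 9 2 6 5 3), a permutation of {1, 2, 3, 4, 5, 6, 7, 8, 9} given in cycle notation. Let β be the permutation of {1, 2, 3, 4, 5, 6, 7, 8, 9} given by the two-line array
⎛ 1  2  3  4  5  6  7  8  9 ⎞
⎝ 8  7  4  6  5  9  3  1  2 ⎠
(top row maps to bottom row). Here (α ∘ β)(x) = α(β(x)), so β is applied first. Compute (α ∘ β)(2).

β(2) = 7, then α(7) = 4; composing gives (α ∘ β)(2) = 4.

4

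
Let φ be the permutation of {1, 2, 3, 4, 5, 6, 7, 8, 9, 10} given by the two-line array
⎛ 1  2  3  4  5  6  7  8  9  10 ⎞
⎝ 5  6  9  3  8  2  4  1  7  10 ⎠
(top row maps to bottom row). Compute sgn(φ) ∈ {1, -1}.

1

In disjoint-cycle form the cycle lengths are 4, 3, 2, 1.
A cycle of length ℓ contributes ℓ−1 transpositions, so φ is a product of 3 + 2 + 1 = 6 transpositions — even.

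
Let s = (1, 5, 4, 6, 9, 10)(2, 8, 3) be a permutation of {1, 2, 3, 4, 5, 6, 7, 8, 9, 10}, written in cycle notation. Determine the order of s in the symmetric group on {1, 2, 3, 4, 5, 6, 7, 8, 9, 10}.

The cycle type of s is (6, 3, 1).
Since disjoint cycles commute, ord(s) = lcm(6, 3) = 6.

6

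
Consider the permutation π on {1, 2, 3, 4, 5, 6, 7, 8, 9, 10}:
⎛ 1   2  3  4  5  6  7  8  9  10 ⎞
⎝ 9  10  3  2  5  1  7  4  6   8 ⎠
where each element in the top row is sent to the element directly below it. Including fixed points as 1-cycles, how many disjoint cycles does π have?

5

The cycle decomposition is (1 9 6)(2 10 8 4)(3)(5)(7), which has 5 cycles (counting 1-cycles).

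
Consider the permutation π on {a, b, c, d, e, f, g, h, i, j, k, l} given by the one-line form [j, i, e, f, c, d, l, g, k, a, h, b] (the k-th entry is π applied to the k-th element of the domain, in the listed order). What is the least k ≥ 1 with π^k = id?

6

Writing π as disjoint cycles, the cycle lengths are 6, 2, 2, 2.
The order is lcm(6, 2, 2, 2) = 6.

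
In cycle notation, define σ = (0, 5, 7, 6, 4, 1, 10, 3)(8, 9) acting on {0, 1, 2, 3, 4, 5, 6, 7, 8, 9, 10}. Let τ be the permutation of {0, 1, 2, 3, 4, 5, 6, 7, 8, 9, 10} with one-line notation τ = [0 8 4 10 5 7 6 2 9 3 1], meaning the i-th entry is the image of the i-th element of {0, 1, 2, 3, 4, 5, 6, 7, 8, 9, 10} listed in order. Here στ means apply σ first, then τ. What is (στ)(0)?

σ(0) = 5, then τ(5) = 7; composing gives (στ)(0) = 7.

7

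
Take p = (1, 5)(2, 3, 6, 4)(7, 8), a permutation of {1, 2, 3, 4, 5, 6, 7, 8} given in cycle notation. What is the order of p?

4

The disjoint cycles have lengths 4, 2, 2.
The order is lcm(4, 2, 2) = 4.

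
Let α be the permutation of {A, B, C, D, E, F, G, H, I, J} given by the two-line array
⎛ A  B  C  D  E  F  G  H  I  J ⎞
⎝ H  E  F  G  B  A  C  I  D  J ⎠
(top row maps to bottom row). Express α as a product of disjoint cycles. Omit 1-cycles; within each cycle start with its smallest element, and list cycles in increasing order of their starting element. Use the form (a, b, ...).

From A: A → H → I → D → G → C → F → A, closing the cycle (A, H, I, D, G, C, F).
Repeating from the next unused element and collecting all non-trivial cycles gives (A, H, I, D, G, C, F)(B, E).

(A, H, I, D, G, C, F)(B, E)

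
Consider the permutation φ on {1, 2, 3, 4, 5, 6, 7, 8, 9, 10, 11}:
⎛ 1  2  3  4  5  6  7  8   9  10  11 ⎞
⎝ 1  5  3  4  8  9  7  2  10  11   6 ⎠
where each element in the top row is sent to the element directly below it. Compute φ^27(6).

Tracing 6 → 9 → … returns to 6 after 4 steps, so 6 lies in a 4-cycle (6, 9, 10, 11).
On a 4-cycle, φ^4 is the identity, so φ^27 = φ^3 there (27 ≡ 3 mod 4).
Stepping 3 places around the cycle: 6 → 9 → 10 → 11.

11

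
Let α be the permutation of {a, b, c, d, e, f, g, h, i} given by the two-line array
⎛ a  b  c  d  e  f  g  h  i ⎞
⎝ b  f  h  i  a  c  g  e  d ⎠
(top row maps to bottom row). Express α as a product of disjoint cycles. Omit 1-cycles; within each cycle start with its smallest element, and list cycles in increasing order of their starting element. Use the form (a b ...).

Iterating α from a gives a → b → f → c → h → e → a; that is the 6-cycle (a b f c h e).
Continuing from each remaining unvisited element yields (a b f c h e)(d i).

(a b f c h e)(d i)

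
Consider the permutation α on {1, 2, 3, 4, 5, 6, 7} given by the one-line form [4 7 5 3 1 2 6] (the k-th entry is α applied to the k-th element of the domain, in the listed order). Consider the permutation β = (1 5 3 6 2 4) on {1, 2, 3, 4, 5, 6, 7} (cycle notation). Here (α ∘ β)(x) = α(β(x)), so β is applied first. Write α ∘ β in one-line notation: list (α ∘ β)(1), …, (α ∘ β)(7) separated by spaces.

1 3 2 4 5 7 6

Chase each element through β then α: 1 → 5 → 1; 2 → 4 → 3; 3 → 6 → 2; 4 → 1 → 4; 5 → 3 → 5; 6 → 2 → 7; 7 → 7 → 6.
So α ∘ β in one-line form is 1 3 2 4 5 7 6.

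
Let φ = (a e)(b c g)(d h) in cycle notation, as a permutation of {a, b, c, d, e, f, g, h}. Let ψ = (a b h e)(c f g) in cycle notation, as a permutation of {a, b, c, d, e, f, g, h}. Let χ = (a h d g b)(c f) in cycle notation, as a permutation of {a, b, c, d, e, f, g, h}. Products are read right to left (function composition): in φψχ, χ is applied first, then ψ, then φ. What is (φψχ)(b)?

c

(φψχ)(b) = φ(ψ(χ(b))). χ(b) = a, then ψ(a) = b, then φ(b) = c, so the result is c.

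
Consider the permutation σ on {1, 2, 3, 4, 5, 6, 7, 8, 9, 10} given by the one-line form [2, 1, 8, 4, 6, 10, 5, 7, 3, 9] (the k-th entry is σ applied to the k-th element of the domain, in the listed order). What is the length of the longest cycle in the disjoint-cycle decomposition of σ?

7

Decomposing into disjoint cycles gives (1 2)(3 8 7 5 6 10 9); the longest has length 7.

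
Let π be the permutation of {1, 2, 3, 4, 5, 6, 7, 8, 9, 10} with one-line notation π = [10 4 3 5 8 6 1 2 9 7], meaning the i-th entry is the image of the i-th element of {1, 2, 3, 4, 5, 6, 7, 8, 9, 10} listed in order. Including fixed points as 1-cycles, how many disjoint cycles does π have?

5

The cycle decomposition is (1, 10, 7)(2, 4, 5, 8)(3)(6)(9), which has 5 cycles (counting 1-cycles).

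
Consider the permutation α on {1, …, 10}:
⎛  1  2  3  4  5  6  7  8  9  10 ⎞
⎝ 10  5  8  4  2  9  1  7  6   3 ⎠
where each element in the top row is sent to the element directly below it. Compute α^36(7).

1

Tracing 7 → 1 → … returns to 7 after 5 steps, so 7 lies in a 5-cycle (1, 10, 3, 8, 7).
On a 5-cycle, α^5 is the identity, so α^36 = α^1 there (36 ≡ 1 mod 5).
Stepping 1 place around the cycle: 7 → 1.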